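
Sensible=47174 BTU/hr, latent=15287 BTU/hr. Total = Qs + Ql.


Qt = 47174 + 15287 = 62461 BTU/hr

62461 BTU/hr


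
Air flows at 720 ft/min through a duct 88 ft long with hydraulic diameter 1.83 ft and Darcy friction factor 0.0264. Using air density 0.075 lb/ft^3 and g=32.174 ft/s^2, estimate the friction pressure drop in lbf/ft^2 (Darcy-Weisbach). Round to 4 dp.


v_fps = 720/60 = 12.0 ft/s
dp = 0.0264*(88/1.83)*0.075*12.0^2/(2*32.174) = 0.2131 lbf/ft^2

0.2131 lbf/ft^2


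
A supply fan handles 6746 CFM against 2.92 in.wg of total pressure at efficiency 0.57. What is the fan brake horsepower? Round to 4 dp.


BHP = 6746 * 2.92 / (6356 * 0.57) = 5.4371 hp

5.4371 hp


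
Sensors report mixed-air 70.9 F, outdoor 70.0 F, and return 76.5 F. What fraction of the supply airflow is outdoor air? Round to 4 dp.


frac = (70.9 - 76.5) / (70.0 - 76.5) = 0.8615

0.8615


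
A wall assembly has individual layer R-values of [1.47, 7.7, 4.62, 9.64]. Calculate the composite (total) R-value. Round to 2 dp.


R_total = 1.47 + 7.7 + 4.62 + 9.64 = 23.43

23.43


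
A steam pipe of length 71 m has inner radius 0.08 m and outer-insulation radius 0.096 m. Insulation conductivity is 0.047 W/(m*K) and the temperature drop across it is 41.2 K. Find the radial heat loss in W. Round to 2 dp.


Q = 2*pi*0.047*71*41.2/ln(0.096/0.08) = 4738.00 W

4738.00 W


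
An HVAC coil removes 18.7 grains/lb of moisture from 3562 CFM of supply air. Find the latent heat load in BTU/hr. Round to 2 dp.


Q = 0.68 * 3562 * 18.7 = 45294.39 BTU/hr

45294.39 BTU/hr


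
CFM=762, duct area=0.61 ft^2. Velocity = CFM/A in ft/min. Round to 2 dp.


V = 762 / 0.61 = 1249.18 ft/min

1249.18 ft/min


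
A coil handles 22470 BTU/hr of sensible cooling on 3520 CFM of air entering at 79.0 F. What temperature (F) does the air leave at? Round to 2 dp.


dT = 22470/(1.08*3520) = 5.9107
T_leave = 79.0 - 5.9107 = 73.09 F

73.09 F


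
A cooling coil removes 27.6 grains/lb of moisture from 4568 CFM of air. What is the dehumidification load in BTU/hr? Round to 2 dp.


Q = 0.68 * 4568 * 27.6 = 85732.22 BTU/hr

85732.22 BTU/hr


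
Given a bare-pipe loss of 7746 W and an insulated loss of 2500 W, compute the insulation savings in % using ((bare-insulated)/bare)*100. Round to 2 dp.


Savings = ((7746-2500)/7746)*100 = 67.73 %

67.73 %


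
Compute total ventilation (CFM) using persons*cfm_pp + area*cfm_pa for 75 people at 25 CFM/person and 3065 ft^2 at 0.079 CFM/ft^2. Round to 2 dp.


Total = 75*25 + 3065*0.079 = 2117.14 CFM

2117.14 CFM


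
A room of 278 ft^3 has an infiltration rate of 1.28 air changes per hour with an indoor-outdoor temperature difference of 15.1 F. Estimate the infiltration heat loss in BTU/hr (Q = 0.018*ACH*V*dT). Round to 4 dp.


Q = 0.018 * 1.28 * 278 * 15.1 = 96.7173 BTU/hr

96.7173 BTU/hr


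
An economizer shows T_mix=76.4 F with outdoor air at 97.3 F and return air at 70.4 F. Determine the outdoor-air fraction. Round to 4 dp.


frac = (76.4 - 70.4) / (97.3 - 70.4) = 0.2230

0.2230


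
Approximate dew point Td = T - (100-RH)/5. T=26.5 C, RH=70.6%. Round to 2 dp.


Td = 26.5 - (100-70.6)/5 = 20.62 C

20.62 C


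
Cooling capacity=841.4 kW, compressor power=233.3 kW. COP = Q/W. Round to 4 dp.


COP = 841.4 / 233.3 = 3.6065

3.6065


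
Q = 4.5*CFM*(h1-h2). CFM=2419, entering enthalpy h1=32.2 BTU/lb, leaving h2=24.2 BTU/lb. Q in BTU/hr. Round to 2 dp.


Q = 4.5 * 2419 * (32.2 - 24.2) = 87084.00 BTU/hr

87084.00 BTU/hr


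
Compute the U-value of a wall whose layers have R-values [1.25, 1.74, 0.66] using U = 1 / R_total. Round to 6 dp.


R_total = 1.25 + 1.74 + 0.66 = 3.65
U = 1/3.65 = 0.273973

0.273973


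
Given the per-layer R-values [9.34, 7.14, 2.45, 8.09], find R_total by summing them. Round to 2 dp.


R_total = 9.34 + 7.14 + 2.45 + 8.09 = 27.02

27.02


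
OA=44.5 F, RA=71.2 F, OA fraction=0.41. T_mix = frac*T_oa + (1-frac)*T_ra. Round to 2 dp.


T_mix = 0.41*44.5 + 0.59*71.2 = 60.25 F

60.25 F


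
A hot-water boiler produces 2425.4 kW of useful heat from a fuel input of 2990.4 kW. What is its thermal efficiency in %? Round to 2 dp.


eta = (2425.4/2990.4)*100 = 81.11 %

81.11 %


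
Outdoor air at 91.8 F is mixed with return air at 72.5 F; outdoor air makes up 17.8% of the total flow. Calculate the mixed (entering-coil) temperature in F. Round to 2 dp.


T_mix = 72.5 + (17.8/100)*(91.8-72.5) = 75.94 F

75.94 F


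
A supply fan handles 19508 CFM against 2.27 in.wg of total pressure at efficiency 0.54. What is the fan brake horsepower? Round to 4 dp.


BHP = 19508 * 2.27 / (6356 * 0.54) = 12.9021 hp

12.9021 hp


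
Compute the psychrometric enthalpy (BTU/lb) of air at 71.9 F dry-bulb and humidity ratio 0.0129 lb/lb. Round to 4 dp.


h = 0.24*71.9 + 0.0129*(1061+0.444*71.9) = 31.3547 BTU/lb

31.3547 BTU/lb


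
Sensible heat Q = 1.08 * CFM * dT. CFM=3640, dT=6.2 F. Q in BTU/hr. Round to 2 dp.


Q = 1.08 * 3640 * 6.2 = 24373.44 BTU/hr

24373.44 BTU/hr


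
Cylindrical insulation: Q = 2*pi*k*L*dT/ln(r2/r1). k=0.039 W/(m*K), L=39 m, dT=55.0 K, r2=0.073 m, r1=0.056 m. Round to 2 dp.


Q = 2*pi*0.039*39*55.0/ln(0.073/0.056) = 1982.67 W

1982.67 W


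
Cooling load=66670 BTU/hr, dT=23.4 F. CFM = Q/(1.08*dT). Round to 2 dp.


CFM = 66670 / (1.08 * 23.4) = 2638.10

2638.10 CFM


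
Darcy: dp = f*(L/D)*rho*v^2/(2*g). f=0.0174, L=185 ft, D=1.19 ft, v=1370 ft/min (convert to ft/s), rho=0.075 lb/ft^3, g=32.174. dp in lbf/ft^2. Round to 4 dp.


v_fps = 1370/60 = 22.8333 ft/s
dp = 0.0174*(185/1.19)*0.075*22.8333^2/(2*32.174) = 1.6438 lbf/ft^2

1.6438 lbf/ft^2


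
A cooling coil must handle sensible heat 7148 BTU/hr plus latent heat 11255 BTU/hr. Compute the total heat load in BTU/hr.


Qt = 7148 + 11255 = 18403 BTU/hr

18403 BTU/hr


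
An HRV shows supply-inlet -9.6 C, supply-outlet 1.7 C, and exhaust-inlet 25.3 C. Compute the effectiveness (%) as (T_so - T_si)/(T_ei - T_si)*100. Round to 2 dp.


eff = (1.7-(-9.6))/(25.3-(-9.6))*100 = 32.38 %

32.38 %


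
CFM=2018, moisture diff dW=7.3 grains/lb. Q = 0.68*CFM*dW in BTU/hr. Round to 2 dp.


Q = 0.68 * 2018 * 7.3 = 10017.35 BTU/hr

10017.35 BTU/hr


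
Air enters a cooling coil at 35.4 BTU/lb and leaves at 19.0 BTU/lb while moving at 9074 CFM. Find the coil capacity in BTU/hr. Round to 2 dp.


Q = 4.5 * 9074 * (35.4 - 19.0) = 669661.20 BTU/hr

669661.20 BTU/hr


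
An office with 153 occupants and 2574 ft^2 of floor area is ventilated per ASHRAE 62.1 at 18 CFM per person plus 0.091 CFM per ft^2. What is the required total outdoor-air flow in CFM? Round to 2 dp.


Total = 153*18 + 2574*0.091 = 2988.23 CFM

2988.23 CFM


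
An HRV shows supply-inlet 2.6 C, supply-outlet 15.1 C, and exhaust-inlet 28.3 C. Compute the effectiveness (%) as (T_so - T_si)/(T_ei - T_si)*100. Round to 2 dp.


eff = (15.1-2.6)/(28.3-2.6)*100 = 48.64 %

48.64 %


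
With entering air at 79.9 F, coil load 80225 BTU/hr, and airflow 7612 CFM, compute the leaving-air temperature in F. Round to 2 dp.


dT = 80225/(1.08*7612) = 9.7586
T_leave = 79.9 - 9.7586 = 70.14 F

70.14 F


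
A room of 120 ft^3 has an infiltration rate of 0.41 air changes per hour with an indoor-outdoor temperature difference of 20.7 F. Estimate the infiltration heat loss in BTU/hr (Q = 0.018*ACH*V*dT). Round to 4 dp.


Q = 0.018 * 0.41 * 120 * 20.7 = 18.3319 BTU/hr

18.3319 BTU/hr


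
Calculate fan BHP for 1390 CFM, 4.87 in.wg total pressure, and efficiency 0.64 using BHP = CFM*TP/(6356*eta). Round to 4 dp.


BHP = 1390 * 4.87 / (6356 * 0.64) = 1.6641 hp

1.6641 hp


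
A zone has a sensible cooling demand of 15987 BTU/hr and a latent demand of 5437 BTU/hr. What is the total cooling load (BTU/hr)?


Qt = 15987 + 5437 = 21424 BTU/hr

21424 BTU/hr


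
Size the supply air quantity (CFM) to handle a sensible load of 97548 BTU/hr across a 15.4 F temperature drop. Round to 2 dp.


CFM = 97548 / (1.08 * 15.4) = 5865.08

5865.08 CFM


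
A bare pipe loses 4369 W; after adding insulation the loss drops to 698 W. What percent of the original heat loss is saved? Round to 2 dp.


Savings = ((4369-698)/4369)*100 = 84.02 %

84.02 %


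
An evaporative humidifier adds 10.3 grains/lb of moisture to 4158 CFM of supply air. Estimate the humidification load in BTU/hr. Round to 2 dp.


Q = 0.68 * 4158 * 10.3 = 29122.63 BTU/hr

29122.63 BTU/hr


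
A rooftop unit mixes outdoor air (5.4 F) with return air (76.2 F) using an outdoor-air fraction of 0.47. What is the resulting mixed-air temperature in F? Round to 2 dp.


T_mix = 0.47*5.4 + 0.53*76.2 = 42.92 F

42.92 F


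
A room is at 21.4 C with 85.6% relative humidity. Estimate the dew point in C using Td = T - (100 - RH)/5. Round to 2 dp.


Td = 21.4 - (100-85.6)/5 = 18.52 C

18.52 C


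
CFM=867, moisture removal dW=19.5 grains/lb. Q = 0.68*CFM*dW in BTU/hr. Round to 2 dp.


Q = 0.68 * 867 * 19.5 = 11496.42 BTU/hr

11496.42 BTU/hr


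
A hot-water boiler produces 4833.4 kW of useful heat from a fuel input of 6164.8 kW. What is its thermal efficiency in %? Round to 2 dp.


eta = (4833.4/6164.8)*100 = 78.40 %

78.40 %


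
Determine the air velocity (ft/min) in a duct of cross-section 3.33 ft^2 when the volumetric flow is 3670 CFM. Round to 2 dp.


V = 3670 / 3.33 = 1102.10 ft/min

1102.10 ft/min


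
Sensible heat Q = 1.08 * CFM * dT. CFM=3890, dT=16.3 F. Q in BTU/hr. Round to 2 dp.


Q = 1.08 * 3890 * 16.3 = 68479.56 BTU/hr

68479.56 BTU/hr


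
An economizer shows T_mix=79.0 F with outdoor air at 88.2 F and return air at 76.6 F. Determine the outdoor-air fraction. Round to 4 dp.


frac = (79.0 - 76.6) / (88.2 - 76.6) = 0.2069

0.2069


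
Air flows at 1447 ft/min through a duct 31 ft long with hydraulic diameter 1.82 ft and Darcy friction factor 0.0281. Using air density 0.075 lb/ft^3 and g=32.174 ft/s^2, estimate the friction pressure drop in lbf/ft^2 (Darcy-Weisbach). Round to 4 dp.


v_fps = 1447/60 = 24.1167 ft/s
dp = 0.0281*(31/1.82)*0.075*24.1167^2/(2*32.174) = 0.3245 lbf/ft^2

0.3245 lbf/ft^2


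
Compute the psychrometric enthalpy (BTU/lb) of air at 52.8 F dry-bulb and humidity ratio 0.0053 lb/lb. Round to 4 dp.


h = 0.24*52.8 + 0.0053*(1061+0.444*52.8) = 18.4195 BTU/lb

18.4195 BTU/lb


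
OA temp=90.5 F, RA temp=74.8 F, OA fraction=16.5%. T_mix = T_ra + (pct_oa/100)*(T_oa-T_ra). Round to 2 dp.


T_mix = 74.8 + (16.5/100)*(90.5-74.8) = 77.39 F

77.39 F


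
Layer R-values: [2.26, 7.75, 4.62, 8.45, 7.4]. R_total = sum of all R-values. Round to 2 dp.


R_total = 2.26 + 7.75 + 4.62 + 8.45 + 7.4 = 30.48

30.48


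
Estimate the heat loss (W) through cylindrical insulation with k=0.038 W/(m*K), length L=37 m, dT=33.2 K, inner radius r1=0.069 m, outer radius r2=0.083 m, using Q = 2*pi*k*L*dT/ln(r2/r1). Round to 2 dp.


Q = 2*pi*0.038*37*33.2/ln(0.083/0.069) = 1587.66 W

1587.66 W


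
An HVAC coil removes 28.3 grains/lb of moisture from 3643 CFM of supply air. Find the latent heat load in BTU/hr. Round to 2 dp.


Q = 0.68 * 3643 * 28.3 = 70105.89 BTU/hr

70105.89 BTU/hr


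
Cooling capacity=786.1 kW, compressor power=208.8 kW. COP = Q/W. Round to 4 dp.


COP = 786.1 / 208.8 = 3.7648

3.7648


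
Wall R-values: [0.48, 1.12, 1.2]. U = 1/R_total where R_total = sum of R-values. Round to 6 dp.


R_total = 0.48 + 1.12 + 1.2 = 2.80
U = 1/2.80 = 0.357143

0.357143


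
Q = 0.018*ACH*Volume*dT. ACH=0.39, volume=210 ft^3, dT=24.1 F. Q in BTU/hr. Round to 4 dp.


Q = 0.018 * 0.39 * 210 * 24.1 = 35.5282 BTU/hr

35.5282 BTU/hr


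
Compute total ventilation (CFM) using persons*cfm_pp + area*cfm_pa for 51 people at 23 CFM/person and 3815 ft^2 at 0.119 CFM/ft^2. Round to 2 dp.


Total = 51*23 + 3815*0.119 = 1626.99 CFM

1626.99 CFM


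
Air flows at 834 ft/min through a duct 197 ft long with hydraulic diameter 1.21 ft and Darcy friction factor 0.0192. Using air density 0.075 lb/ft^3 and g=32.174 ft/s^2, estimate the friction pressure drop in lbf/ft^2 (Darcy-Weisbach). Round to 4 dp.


v_fps = 834/60 = 13.9 ft/s
dp = 0.0192*(197/1.21)*0.075*13.9^2/(2*32.174) = 0.7039 lbf/ft^2

0.7039 lbf/ft^2


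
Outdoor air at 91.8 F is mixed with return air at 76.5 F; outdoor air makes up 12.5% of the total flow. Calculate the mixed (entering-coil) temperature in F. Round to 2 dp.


T_mix = 76.5 + (12.5/100)*(91.8-76.5) = 78.41 F

78.41 F


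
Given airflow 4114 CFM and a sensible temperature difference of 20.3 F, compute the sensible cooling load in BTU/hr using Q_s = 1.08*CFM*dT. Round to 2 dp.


Q = 1.08 * 4114 * 20.3 = 90195.34 BTU/hr

90195.34 BTU/hr


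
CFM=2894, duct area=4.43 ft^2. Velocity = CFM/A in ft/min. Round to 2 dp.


V = 2894 / 4.43 = 653.27 ft/min

653.27 ft/min


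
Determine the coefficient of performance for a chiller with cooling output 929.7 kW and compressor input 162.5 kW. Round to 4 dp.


COP = 929.7 / 162.5 = 5.7212

5.7212


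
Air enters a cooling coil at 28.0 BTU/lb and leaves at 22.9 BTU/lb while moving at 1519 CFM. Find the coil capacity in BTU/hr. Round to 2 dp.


Q = 4.5 * 1519 * (28.0 - 22.9) = 34861.05 BTU/hr

34861.05 BTU/hr


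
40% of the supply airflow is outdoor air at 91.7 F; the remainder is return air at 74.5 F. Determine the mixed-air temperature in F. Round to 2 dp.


T_mix = 0.4*91.7 + 0.6*74.5 = 81.38 F

81.38 F


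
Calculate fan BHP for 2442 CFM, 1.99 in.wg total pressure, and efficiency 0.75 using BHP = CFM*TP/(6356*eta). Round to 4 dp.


BHP = 2442 * 1.99 / (6356 * 0.75) = 1.0194 hp

1.0194 hp


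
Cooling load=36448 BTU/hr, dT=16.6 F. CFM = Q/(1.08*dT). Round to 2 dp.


CFM = 36448 / (1.08 * 16.6) = 2033.02

2033.02 CFM


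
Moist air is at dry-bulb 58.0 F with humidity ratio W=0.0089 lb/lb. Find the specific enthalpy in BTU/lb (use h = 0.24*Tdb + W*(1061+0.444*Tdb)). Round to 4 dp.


h = 0.24*58.0 + 0.0089*(1061+0.444*58.0) = 23.5921 BTU/lb

23.5921 BTU/lb


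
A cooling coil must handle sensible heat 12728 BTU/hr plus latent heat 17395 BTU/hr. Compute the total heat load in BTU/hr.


Qt = 12728 + 17395 = 30123 BTU/hr

30123 BTU/hr


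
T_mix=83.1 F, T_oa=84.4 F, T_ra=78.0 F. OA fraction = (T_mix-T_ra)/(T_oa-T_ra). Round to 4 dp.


frac = (83.1 - 78.0) / (84.4 - 78.0) = 0.7969

0.7969


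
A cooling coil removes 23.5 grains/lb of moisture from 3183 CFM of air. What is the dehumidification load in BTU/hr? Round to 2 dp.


Q = 0.68 * 3183 * 23.5 = 50864.34 BTU/hr

50864.34 BTU/hr


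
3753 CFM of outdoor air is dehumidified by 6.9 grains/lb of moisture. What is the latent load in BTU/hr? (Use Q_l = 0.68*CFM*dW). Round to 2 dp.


Q = 0.68 * 3753 * 6.9 = 17609.08 BTU/hr

17609.08 BTU/hr


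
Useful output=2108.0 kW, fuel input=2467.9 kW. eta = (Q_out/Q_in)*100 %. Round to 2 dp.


eta = (2108.0/2467.9)*100 = 85.42 %

85.42 %


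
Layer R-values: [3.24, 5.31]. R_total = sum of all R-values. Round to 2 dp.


R_total = 3.24 + 5.31 = 8.55

8.55


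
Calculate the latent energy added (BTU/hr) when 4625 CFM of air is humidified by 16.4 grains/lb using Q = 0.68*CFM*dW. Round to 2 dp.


Q = 0.68 * 4625 * 16.4 = 51578.00 BTU/hr

51578.00 BTU/hr


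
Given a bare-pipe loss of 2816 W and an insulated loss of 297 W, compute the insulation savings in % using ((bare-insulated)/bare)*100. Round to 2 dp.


Savings = ((2816-297)/2816)*100 = 89.45 %

89.45 %


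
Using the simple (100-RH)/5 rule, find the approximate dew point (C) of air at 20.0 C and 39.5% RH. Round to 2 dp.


Td = 20.0 - (100-39.5)/5 = 7.90 C

7.90 C


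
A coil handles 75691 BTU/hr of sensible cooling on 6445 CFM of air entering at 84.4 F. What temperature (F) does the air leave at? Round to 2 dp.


dT = 75691/(1.08*6445) = 10.8742
T_leave = 84.4 - 10.8742 = 73.53 F

73.53 F


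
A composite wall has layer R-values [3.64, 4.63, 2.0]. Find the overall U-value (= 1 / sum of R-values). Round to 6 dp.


R_total = 3.64 + 4.63 + 2.0 = 10.27
U = 1/10.27 = 0.097371

0.097371


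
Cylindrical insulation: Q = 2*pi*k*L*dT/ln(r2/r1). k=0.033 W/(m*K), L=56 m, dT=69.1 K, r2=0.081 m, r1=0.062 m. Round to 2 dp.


Q = 2*pi*0.033*56*69.1/ln(0.081/0.062) = 3001.49 W

3001.49 W


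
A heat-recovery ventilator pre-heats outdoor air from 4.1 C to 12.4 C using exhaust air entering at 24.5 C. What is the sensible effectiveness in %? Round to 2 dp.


eff = (12.4-4.1)/(24.5-4.1)*100 = 40.69 %

40.69 %


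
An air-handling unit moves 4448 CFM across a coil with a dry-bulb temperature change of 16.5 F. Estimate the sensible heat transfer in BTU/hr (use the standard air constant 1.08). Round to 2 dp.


Q = 1.08 * 4448 * 16.5 = 79263.36 BTU/hr

79263.36 BTU/hr


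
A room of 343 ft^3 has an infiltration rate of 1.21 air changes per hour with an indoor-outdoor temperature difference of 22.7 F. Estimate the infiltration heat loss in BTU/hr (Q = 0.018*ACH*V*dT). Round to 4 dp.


Q = 0.018 * 1.21 * 343 * 22.7 = 169.5813 BTU/hr

169.5813 BTU/hr


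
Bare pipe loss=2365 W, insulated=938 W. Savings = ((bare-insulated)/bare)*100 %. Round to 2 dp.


Savings = ((2365-938)/2365)*100 = 60.34 %

60.34 %


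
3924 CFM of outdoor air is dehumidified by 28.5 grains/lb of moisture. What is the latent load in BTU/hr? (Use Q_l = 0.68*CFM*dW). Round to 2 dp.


Q = 0.68 * 3924 * 28.5 = 76047.12 BTU/hr

76047.12 BTU/hr


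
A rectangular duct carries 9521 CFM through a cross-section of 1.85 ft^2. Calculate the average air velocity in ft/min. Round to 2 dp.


V = 9521 / 1.85 = 5146.49 ft/min

5146.49 ft/min


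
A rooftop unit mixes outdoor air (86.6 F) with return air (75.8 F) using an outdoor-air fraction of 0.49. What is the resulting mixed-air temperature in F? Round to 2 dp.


T_mix = 0.49*86.6 + 0.51*75.8 = 81.09 F

81.09 F


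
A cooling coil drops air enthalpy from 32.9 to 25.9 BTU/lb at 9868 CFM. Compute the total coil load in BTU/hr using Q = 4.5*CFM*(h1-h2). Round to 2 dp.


Q = 4.5 * 9868 * (32.9 - 25.9) = 310842.00 BTU/hr

310842.00 BTU/hr


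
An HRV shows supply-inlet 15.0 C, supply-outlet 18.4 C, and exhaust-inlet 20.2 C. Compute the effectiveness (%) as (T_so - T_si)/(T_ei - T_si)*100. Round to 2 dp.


eff = (18.4-15.0)/(20.2-15.0)*100 = 65.38 %

65.38 %


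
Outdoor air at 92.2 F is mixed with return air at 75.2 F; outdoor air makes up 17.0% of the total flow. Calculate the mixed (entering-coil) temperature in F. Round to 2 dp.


T_mix = 75.2 + (17.0/100)*(92.2-75.2) = 78.09 F

78.09 F


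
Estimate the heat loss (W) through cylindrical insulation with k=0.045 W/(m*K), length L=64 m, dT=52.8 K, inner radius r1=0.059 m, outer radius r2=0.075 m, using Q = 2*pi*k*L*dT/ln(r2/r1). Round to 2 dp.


Q = 2*pi*0.045*64*52.8/ln(0.075/0.059) = 3981.84 W

3981.84 W


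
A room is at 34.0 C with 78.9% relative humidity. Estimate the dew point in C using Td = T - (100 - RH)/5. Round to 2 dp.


Td = 34.0 - (100-78.9)/5 = 29.78 C

29.78 C


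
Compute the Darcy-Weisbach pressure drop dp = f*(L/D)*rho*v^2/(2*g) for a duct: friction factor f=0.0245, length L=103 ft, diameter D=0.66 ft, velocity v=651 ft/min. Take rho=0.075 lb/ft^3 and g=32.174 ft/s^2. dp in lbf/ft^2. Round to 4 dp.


v_fps = 651/60 = 10.85 ft/s
dp = 0.0245*(103/0.66)*0.075*10.85^2/(2*32.174) = 0.5246 lbf/ft^2

0.5246 lbf/ft^2


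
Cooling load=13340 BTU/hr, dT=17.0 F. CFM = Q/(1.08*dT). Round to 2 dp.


CFM = 13340 / (1.08 * 17.0) = 726.58

726.58 CFM


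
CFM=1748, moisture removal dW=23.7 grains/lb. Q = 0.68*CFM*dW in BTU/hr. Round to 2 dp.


Q = 0.68 * 1748 * 23.7 = 28170.77 BTU/hr

28170.77 BTU/hr


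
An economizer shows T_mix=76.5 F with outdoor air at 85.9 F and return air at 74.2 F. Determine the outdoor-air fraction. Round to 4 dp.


frac = (76.5 - 74.2) / (85.9 - 74.2) = 0.1966

0.1966


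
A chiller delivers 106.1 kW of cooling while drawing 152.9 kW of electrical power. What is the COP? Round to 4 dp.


COP = 106.1 / 152.9 = 0.6939

0.6939


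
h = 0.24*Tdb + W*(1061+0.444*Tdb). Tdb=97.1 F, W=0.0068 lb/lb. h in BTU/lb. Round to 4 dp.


h = 0.24*97.1 + 0.0068*(1061+0.444*97.1) = 30.8120 BTU/lb

30.8120 BTU/lb


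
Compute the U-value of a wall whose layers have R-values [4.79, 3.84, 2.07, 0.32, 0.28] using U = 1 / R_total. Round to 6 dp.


R_total = 4.79 + 3.84 + 2.07 + 0.32 + 0.28 = 11.30
U = 1/11.30 = 0.088496

0.088496


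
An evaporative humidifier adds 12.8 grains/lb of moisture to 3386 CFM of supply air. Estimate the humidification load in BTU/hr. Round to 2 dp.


Q = 0.68 * 3386 * 12.8 = 29471.74 BTU/hr

29471.74 BTU/hr


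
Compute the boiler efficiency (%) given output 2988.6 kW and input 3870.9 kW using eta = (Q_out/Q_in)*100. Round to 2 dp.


eta = (2988.6/3870.9)*100 = 77.21 %

77.21 %


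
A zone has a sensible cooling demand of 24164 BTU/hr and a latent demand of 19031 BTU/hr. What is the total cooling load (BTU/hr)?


Qt = 24164 + 19031 = 43195 BTU/hr

43195 BTU/hr


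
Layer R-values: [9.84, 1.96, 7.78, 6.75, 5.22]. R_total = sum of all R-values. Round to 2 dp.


R_total = 9.84 + 1.96 + 7.78 + 6.75 + 5.22 = 31.55

31.55


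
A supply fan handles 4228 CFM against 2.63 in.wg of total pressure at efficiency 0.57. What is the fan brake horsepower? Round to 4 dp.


BHP = 4228 * 2.63 / (6356 * 0.57) = 3.0692 hp

3.0692 hp


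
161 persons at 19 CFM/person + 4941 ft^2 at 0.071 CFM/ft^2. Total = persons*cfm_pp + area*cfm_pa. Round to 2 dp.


Total = 161*19 + 4941*0.071 = 3409.81 CFM

3409.81 CFM


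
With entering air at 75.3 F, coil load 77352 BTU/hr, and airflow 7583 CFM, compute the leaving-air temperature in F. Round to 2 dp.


dT = 77352/(1.08*7583) = 9.4451
T_leave = 75.3 - 9.4451 = 65.85 F

65.85 F


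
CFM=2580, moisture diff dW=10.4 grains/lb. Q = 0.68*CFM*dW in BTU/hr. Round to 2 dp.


Q = 0.68 * 2580 * 10.4 = 18245.76 BTU/hr

18245.76 BTU/hr


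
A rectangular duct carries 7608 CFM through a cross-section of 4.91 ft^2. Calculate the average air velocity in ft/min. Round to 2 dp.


V = 7608 / 4.91 = 1549.49 ft/min

1549.49 ft/min


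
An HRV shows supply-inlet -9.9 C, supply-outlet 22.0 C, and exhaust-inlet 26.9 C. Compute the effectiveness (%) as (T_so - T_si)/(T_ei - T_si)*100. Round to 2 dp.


eff = (22.0-(-9.9))/(26.9-(-9.9))*100 = 86.68 %

86.68 %


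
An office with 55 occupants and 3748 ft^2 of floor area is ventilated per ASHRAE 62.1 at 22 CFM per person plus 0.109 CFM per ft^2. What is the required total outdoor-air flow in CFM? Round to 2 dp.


Total = 55*22 + 3748*0.109 = 1618.53 CFM

1618.53 CFM


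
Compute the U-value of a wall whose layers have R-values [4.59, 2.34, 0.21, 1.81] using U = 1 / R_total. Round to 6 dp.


R_total = 4.59 + 2.34 + 0.21 + 1.81 = 8.95
U = 1/8.95 = 0.111732

0.111732


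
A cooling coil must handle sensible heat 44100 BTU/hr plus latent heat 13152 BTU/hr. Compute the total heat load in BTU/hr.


Qt = 44100 + 13152 = 57252 BTU/hr

57252 BTU/hr


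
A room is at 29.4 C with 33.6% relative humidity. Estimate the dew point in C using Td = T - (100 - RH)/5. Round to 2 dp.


Td = 29.4 - (100-33.6)/5 = 16.12 C

16.12 C


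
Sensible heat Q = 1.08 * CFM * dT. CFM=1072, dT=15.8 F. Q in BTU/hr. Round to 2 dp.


Q = 1.08 * 1072 * 15.8 = 18292.61 BTU/hr

18292.61 BTU/hr


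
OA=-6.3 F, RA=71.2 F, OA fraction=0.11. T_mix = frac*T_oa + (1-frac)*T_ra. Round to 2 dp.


T_mix = 0.11*(-6.3) + 0.89*71.2 = 62.68 F

62.68 F


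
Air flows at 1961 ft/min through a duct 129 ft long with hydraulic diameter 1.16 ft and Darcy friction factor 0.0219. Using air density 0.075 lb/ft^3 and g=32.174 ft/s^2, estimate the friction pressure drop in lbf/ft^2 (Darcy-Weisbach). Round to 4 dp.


v_fps = 1961/60 = 32.6833 ft/s
dp = 0.0219*(129/1.16)*0.075*32.6833^2/(2*32.174) = 3.0322 lbf/ft^2

3.0322 lbf/ft^2


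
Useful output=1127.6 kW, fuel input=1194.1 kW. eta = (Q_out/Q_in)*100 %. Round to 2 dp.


eta = (1127.6/1194.1)*100 = 94.43 %

94.43 %


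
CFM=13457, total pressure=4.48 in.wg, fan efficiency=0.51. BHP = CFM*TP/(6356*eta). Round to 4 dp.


BHP = 13457 * 4.48 / (6356 * 0.51) = 18.5983 hp

18.5983 hp


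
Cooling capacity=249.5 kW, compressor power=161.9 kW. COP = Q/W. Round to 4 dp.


COP = 249.5 / 161.9 = 1.5411

1.5411


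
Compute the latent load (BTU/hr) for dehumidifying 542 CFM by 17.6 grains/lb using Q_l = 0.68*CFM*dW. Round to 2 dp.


Q = 0.68 * 542 * 17.6 = 6486.66 BTU/hr

6486.66 BTU/hr


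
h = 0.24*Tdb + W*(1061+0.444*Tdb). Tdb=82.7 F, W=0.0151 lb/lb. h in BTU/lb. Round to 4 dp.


h = 0.24*82.7 + 0.0151*(1061+0.444*82.7) = 36.4236 BTU/lb

36.4236 BTU/lb


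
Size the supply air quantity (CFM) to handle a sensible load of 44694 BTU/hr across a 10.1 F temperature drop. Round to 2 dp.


CFM = 44694 / (1.08 * 10.1) = 4097.36

4097.36 CFM


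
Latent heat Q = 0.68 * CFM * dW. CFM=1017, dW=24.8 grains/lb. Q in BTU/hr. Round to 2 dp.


Q = 0.68 * 1017 * 24.8 = 17150.69 BTU/hr

17150.69 BTU/hr


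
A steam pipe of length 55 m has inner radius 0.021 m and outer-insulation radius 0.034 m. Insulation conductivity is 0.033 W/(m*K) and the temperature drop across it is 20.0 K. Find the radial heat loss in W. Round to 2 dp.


Q = 2*pi*0.033*55*20.0/ln(0.034/0.021) = 473.35 W

473.35 W


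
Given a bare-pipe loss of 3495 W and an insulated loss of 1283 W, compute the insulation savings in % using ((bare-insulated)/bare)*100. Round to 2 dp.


Savings = ((3495-1283)/3495)*100 = 63.29 %

63.29 %


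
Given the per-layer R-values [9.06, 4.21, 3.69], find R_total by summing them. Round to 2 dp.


R_total = 9.06 + 4.21 + 3.69 = 16.96

16.96


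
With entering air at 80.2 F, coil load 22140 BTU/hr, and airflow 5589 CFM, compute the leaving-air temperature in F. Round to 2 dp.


dT = 22140/(1.08*5589) = 3.6679
T_leave = 80.2 - 3.6679 = 76.53 F

76.53 F


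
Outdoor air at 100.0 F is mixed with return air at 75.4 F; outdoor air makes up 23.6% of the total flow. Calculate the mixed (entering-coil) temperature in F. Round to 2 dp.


T_mix = 75.4 + (23.6/100)*(100.0-75.4) = 81.21 F

81.21 F


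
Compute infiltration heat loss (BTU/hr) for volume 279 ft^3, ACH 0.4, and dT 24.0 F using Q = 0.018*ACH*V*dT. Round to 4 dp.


Q = 0.018 * 0.4 * 279 * 24.0 = 48.2112 BTU/hr

48.2112 BTU/hr


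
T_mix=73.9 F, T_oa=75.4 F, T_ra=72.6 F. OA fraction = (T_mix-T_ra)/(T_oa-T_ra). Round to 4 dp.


frac = (73.9 - 72.6) / (75.4 - 72.6) = 0.4643

0.4643


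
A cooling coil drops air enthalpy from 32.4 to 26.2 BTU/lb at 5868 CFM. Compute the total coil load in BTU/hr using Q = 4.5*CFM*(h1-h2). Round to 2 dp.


Q = 4.5 * 5868 * (32.4 - 26.2) = 163717.20 BTU/hr

163717.20 BTU/hr


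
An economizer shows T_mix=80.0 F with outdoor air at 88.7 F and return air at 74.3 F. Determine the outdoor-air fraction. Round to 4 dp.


frac = (80.0 - 74.3) / (88.7 - 74.3) = 0.3958

0.3958


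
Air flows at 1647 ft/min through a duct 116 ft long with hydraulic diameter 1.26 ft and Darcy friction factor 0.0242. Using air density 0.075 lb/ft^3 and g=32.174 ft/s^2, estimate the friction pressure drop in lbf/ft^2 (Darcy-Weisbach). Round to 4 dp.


v_fps = 1647/60 = 27.45 ft/s
dp = 0.0242*(116/1.26)*0.075*27.45^2/(2*32.174) = 1.9567 lbf/ft^2

1.9567 lbf/ft^2


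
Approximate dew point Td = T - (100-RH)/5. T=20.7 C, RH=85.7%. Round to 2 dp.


Td = 20.7 - (100-85.7)/5 = 17.84 C

17.84 C


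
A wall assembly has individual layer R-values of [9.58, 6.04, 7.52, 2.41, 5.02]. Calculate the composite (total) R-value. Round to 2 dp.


R_total = 9.58 + 6.04 + 7.52 + 2.41 + 5.02 = 30.57

30.57


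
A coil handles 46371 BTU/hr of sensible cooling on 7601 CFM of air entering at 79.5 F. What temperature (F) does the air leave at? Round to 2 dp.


dT = 46371/(1.08*7601) = 5.6487
T_leave = 79.5 - 5.6487 = 73.85 F

73.85 F


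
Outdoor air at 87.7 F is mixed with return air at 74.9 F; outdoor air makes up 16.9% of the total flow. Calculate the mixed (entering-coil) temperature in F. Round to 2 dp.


T_mix = 74.9 + (16.9/100)*(87.7-74.9) = 77.06 F

77.06 F


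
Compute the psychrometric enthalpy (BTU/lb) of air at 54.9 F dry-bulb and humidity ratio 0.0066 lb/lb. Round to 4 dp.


h = 0.24*54.9 + 0.0066*(1061+0.444*54.9) = 20.3395 BTU/lb

20.3395 BTU/lb


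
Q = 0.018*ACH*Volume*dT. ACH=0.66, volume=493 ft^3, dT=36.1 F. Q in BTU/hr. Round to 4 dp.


Q = 0.018 * 0.66 * 493 * 36.1 = 211.4319 BTU/hr

211.4319 BTU/hr


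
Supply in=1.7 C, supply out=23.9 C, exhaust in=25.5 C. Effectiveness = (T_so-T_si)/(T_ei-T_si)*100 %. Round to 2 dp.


eff = (23.9-1.7)/(25.5-1.7)*100 = 93.28 %

93.28 %


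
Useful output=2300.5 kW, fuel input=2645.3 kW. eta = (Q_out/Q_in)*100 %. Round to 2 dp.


eta = (2300.5/2645.3)*100 = 86.97 %

86.97 %


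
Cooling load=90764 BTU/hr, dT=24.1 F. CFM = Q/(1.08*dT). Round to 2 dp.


CFM = 90764 / (1.08 * 24.1) = 3487.17

3487.17 CFM


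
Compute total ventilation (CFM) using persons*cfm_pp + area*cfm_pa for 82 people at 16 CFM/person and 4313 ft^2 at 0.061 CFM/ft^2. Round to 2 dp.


Total = 82*16 + 4313*0.061 = 1575.09 CFM

1575.09 CFM


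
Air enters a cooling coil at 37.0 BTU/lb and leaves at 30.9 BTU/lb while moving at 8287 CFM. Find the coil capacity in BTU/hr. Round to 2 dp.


Q = 4.5 * 8287 * (37.0 - 30.9) = 227478.15 BTU/hr

227478.15 BTU/hr


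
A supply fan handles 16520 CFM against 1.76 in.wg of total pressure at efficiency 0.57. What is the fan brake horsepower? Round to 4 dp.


BHP = 16520 * 1.76 / (6356 * 0.57) = 8.0253 hp

8.0253 hp


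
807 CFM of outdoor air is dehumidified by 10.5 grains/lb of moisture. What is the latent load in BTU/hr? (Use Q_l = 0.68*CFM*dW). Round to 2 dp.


Q = 0.68 * 807 * 10.5 = 5761.98 BTU/hr

5761.98 BTU/hr


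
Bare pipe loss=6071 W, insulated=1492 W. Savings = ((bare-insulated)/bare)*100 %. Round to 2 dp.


Savings = ((6071-1492)/6071)*100 = 75.42 %

75.42 %


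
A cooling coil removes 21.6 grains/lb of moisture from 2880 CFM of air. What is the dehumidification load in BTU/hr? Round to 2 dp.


Q = 0.68 * 2880 * 21.6 = 42301.44 BTU/hr

42301.44 BTU/hr


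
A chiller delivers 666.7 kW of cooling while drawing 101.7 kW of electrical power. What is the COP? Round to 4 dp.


COP = 666.7 / 101.7 = 6.5556

6.5556


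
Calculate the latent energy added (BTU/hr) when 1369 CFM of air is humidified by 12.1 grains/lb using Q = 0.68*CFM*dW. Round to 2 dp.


Q = 0.68 * 1369 * 12.1 = 11264.13 BTU/hr

11264.13 BTU/hr


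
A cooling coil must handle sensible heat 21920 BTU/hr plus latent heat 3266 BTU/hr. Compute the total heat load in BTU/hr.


Qt = 21920 + 3266 = 25186 BTU/hr

25186 BTU/hr


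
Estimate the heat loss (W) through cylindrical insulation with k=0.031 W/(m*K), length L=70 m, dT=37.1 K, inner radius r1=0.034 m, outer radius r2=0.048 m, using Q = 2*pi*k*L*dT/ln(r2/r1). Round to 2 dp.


Q = 2*pi*0.031*70*37.1/ln(0.048/0.034) = 1466.88 W

1466.88 W


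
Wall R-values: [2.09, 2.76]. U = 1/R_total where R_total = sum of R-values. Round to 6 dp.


R_total = 2.09 + 2.76 = 4.85
U = 1/4.85 = 0.206186

0.206186


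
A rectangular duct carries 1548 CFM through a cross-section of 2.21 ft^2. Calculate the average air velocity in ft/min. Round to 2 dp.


V = 1548 / 2.21 = 700.45 ft/min

700.45 ft/min


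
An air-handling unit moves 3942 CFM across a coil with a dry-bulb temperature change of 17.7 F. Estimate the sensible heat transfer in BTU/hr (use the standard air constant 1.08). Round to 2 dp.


Q = 1.08 * 3942 * 17.7 = 75355.27 BTU/hr

75355.27 BTU/hr


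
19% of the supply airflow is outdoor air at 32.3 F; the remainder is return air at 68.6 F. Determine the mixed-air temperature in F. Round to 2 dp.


T_mix = 0.19*32.3 + 0.81*68.6 = 61.70 F

61.70 F


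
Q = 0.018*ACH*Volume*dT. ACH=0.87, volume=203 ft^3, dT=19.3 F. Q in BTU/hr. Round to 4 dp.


Q = 0.018 * 0.87 * 203 * 19.3 = 61.3543 BTU/hr

61.3543 BTU/hr


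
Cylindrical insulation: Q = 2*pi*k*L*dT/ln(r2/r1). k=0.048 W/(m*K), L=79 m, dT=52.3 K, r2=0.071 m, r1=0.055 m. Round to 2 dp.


Q = 2*pi*0.048*79*52.3/ln(0.071/0.055) = 4880.00 W

4880.00 W


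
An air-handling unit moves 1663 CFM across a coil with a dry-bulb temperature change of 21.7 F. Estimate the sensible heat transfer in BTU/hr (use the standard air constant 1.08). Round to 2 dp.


Q = 1.08 * 1663 * 21.7 = 38974.07 BTU/hr

38974.07 BTU/hr


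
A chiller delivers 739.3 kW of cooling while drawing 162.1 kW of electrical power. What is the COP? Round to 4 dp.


COP = 739.3 / 162.1 = 4.5608

4.5608


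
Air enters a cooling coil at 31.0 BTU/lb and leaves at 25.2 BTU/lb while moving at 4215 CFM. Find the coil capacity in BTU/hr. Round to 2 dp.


Q = 4.5 * 4215 * (31.0 - 25.2) = 110011.50 BTU/hr

110011.50 BTU/hr


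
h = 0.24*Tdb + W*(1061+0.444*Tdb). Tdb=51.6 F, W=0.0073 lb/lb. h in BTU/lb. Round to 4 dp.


h = 0.24*51.6 + 0.0073*(1061+0.444*51.6) = 20.2965 BTU/lb

20.2965 BTU/lb


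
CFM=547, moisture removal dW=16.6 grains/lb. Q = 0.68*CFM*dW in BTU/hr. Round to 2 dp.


Q = 0.68 * 547 * 16.6 = 6174.54 BTU/hr

6174.54 BTU/hr


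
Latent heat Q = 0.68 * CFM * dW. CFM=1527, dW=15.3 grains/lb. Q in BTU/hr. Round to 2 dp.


Q = 0.68 * 1527 * 15.3 = 15886.91 BTU/hr

15886.91 BTU/hr


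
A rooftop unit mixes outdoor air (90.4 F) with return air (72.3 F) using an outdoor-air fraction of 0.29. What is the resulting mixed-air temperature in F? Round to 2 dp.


T_mix = 0.29*90.4 + 0.71*72.3 = 77.55 F

77.55 F


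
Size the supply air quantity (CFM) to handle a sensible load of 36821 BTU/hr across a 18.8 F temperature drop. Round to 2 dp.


CFM = 36821 / (1.08 * 18.8) = 1813.49

1813.49 CFM


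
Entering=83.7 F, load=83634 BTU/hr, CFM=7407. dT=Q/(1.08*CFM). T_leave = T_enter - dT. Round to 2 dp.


dT = 83634/(1.08*7407) = 10.4548
T_leave = 83.7 - 10.4548 = 73.25 F

73.25 F


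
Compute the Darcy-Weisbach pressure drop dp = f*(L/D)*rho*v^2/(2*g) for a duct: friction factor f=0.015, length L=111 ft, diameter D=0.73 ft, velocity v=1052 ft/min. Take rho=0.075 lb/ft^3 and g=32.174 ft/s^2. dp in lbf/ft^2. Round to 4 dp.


v_fps = 1052/60 = 17.5333 ft/s
dp = 0.015*(111/0.73)*0.075*17.5333^2/(2*32.174) = 0.8172 lbf/ft^2

0.8172 lbf/ft^2


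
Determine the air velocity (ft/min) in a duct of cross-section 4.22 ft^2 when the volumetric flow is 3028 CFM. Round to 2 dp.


V = 3028 / 4.22 = 717.54 ft/min

717.54 ft/min


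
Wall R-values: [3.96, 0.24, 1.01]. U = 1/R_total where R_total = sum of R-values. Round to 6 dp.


R_total = 3.96 + 0.24 + 1.01 = 5.21
U = 1/5.21 = 0.191939

0.191939


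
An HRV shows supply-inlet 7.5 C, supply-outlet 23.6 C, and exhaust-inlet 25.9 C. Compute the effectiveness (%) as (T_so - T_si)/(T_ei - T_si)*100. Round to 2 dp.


eff = (23.6-7.5)/(25.9-7.5)*100 = 87.50 %

87.50 %


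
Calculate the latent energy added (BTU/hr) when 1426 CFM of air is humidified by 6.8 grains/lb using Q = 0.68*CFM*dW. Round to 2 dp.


Q = 0.68 * 1426 * 6.8 = 6593.82 BTU/hr

6593.82 BTU/hr


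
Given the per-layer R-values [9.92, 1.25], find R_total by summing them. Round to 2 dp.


R_total = 9.92 + 1.25 = 11.17

11.17


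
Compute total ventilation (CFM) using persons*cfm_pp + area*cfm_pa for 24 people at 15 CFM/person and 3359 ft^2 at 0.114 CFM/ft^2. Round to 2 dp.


Total = 24*15 + 3359*0.114 = 742.93 CFM

742.93 CFM


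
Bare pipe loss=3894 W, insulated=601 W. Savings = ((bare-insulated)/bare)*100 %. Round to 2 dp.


Savings = ((3894-601)/3894)*100 = 84.57 %

84.57 %


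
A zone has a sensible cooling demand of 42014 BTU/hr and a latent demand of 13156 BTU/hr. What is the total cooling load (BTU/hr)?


Qt = 42014 + 13156 = 55170 BTU/hr

55170 BTU/hr


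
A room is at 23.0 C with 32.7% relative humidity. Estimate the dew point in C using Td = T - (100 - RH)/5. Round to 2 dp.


Td = 23.0 - (100-32.7)/5 = 9.54 C

9.54 C


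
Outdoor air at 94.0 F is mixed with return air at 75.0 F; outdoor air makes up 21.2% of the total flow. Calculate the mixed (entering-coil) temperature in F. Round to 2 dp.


T_mix = 75.0 + (21.2/100)*(94.0-75.0) = 79.03 F

79.03 F


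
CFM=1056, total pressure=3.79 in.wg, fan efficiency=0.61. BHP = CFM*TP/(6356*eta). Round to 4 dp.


BHP = 1056 * 3.79 / (6356 * 0.61) = 1.0323 hp

1.0323 hp


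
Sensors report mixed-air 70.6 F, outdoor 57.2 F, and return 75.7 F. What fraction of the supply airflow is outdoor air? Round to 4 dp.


frac = (70.6 - 75.7) / (57.2 - 75.7) = 0.2757

0.2757


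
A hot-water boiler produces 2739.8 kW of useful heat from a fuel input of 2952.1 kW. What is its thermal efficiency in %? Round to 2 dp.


eta = (2739.8/2952.1)*100 = 92.81 %

92.81 %


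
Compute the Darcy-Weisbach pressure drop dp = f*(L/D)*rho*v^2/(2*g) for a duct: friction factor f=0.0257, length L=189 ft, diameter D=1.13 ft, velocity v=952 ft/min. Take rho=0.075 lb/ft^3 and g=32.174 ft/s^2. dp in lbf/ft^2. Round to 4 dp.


v_fps = 952/60 = 15.8667 ft/s
dp = 0.0257*(189/1.13)*0.075*15.8667^2/(2*32.174) = 1.2613 lbf/ft^2

1.2613 lbf/ft^2


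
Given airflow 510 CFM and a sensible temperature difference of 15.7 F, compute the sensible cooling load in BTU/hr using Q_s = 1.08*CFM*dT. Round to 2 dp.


Q = 1.08 * 510 * 15.7 = 8647.56 BTU/hr

8647.56 BTU/hr


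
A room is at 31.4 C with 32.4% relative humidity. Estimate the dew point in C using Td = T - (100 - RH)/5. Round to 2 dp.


Td = 31.4 - (100-32.4)/5 = 17.88 C

17.88 C


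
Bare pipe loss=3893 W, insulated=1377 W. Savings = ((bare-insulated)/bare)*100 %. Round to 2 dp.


Savings = ((3893-1377)/3893)*100 = 64.63 %

64.63 %


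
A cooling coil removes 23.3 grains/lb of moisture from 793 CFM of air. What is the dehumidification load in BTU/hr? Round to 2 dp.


Q = 0.68 * 793 * 23.3 = 12564.29 BTU/hr

12564.29 BTU/hr


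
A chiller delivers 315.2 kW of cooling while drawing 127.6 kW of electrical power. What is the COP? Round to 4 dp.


COP = 315.2 / 127.6 = 2.4702

2.4702


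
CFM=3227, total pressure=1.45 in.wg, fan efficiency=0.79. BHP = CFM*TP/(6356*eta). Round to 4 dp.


BHP = 3227 * 1.45 / (6356 * 0.79) = 0.9319 hp

0.9319 hp


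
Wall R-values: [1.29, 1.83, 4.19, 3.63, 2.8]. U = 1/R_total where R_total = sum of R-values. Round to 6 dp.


R_total = 1.29 + 1.83 + 4.19 + 3.63 + 2.8 = 13.74
U = 1/13.74 = 0.072780

0.072780


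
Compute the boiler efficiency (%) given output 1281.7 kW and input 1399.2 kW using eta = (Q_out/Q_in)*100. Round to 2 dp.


eta = (1281.7/1399.2)*100 = 91.60 %

91.60 %


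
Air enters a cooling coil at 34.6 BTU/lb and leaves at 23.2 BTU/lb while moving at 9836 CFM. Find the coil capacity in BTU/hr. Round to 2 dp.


Q = 4.5 * 9836 * (34.6 - 23.2) = 504586.80 BTU/hr

504586.80 BTU/hr


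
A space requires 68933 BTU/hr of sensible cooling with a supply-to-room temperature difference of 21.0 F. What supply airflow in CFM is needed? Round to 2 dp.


CFM = 68933 / (1.08 * 21.0) = 3039.37

3039.37 CFM


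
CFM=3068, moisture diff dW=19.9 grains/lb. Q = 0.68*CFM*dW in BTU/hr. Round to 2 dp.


Q = 0.68 * 3068 * 19.9 = 41516.18 BTU/hr

41516.18 BTU/hr


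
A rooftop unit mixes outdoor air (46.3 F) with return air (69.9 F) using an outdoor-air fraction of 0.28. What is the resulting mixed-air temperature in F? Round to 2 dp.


T_mix = 0.28*46.3 + 0.72*69.9 = 63.29 F

63.29 F
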